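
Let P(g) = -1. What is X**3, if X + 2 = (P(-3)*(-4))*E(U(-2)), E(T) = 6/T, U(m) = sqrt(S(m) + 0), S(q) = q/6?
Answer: 10360 + 41184*I*sqrt(3) ≈ 10360.0 + 71333.0*I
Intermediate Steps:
S(q) = q/6 (S(q) = q*(1/6) = q/6)
U(m) = sqrt(6)*sqrt(m)/6 (U(m) = sqrt(m/6 + 0) = sqrt(m/6) = sqrt(6)*sqrt(m)/6)
X = -2 - 24*I*sqrt(3) (X = -2 + (-1*(-4))*(6/((sqrt(6)*sqrt(-2)/6))) = -2 + 4*(6/((sqrt(6)*(I*sqrt(2))/6))) = -2 + 4*(6/((I*sqrt(3)/3))) = -2 + 4*(6*(-I*sqrt(3))) = -2 + 4*(-6*I*sqrt(3)) = -2 - 24*I*sqrt(3) ≈ -2.0 - 41.569*I)
X**3 = (-2 - 24*I*sqrt(3))**3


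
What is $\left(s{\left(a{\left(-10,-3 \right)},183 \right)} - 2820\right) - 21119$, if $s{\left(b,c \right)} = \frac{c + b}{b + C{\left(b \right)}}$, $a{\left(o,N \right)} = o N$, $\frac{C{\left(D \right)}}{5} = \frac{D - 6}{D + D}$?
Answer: $- \frac{765835}{32} \approx -23932.0$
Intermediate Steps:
$C{\left(D \right)} = \frac{5 \left(-6 + D\right)}{2 D}$ ($C{\left(D \right)} = 5 \frac{D - 6}{D + D} = 5 \frac{-6 + D}{2 D} = \frac{5 \left(-6 + D\right)}{2 D}$)
$a{\left(o,N \right)} = N o$
$s{\left(b,c \right)} = \frac{b + c}{\frac{5}{2} + b - \frac{15}{b}}$ ($s{\left(b,c \right)} = \frac{c + b}{b + \left(\frac{5}{2} - \frac{15}{b}\right)} = \frac{b + c}{\frac{5}{2} + b - \frac{15}{b}}$)
$\left(s{\left(a{\left(-10,-3 \right)},183 \right)} - 2820\right) - 21119 = \left(\frac{2 \left(\left(-3\right) \left(-10\right)\right) \left(\left(-3\right) \left(-10\right) + 183\right)}{-30 + 2 \left(\left(-3\right) \left(-10\right)\right)^{2} + 5 \left(\left(-3\right) \left(-10\right)\right)} - 2820\right) - 21119 = \left(2 \cdot 30 \frac{1}{-30 + 2 \cdot 30^{2} + 5 \cdot 30} \left(30 + 183\right) - 2820\right) - 21119 = \left(2 \cdot 30 \frac{1}{-30 + 2 \cdot 900 + 150} \cdot 213 - 2820\right) - 21119 = \left(2 \cdot 30 \frac{1}{-30 + 1800 + 150} \cdot 213 - 2820\right) - 21119 = \left(2 \cdot 30 \cdot \frac{1}{1920} \cdot 213 - 2820\right) - 21119 = \left(\frac{213}{32} - 2820\right) - 21119 = - \frac{90027}{32} - 21119 = - \frac{765835}{32}$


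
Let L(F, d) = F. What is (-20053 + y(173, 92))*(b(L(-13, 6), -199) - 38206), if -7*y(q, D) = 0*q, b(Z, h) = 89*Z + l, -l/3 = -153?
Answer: 780141912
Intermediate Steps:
l = 459 (l = -3*(-153) = 459)
b(Z, h) = 459 + 89*Z (b(Z, h) = 89*Z + 459 = 459 + 89*Z)
y(q, D) = 0 (y(q, D) = -0*q = -⅐*0 = 0)
(-20053 + y(173, 92))*(b(L(-13, 6), -199) - 38206) = (-20053 + 0)*((459 + 89*(-13)) - 38206) = -20053*((459 - 1157) - 38206) = -20053*(-698 - 38206) = -20053*(-38904) = 780141912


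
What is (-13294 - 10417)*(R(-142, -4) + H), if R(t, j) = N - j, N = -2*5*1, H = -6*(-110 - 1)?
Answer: -15649260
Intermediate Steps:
H = 666 (H = -6*(-111) = 666)
N = -10 (N = -10*1 = -10)
R(t, j) = -10 - j
(-13294 - 10417)*(R(-142, -4) + H) = (-13294 - 10417)*((-10 - 1*(-4)) + 666) = -23711*((-10 + 4) + 666) = -23711*(-6 + 666) = -23711*660 = -15649260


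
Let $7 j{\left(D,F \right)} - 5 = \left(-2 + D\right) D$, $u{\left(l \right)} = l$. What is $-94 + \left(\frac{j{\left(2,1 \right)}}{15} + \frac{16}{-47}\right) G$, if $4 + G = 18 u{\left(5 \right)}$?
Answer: $- \frac{117632}{987} \approx -119.18$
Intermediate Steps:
$j{\left(D,F \right)} = \frac{5}{7} + \frac{D \left(-2 + D\right)}{7}$ ($j{\left(D,F \right)} = \frac{5}{7} + \frac{\left(-2 + D\right) D}{7} = \frac{5}{7} + \frac{D \left(-2 + D\right)}{7}$)
$G = 86$ ($G = -4 + 18 \cdot 5 = -4 + 90 = 86$)
$-94 + \left(\frac{j{\left(2,1 \right)}}{15} + \frac{16}{-47}\right) G = -94 + \left(\frac{\frac{5}{7} - \frac{4}{7} + \frac{2^{2}}{7}}{15} + \frac{16}{-47}\right) 86 = -94 + \left(\left(\frac{5}{7} - \frac{4}{7} + \frac{1}{7} \cdot 4\right) \frac{1}{15} + 16 \left(- \frac{1}{47}\right)\right) 86 = -94 + \left(\left(\frac{5}{7} - \frac{4}{7} + \frac{4}{7}\right) \frac{1}{15} - \frac{16}{47}\right) 86 = -94 + \left(\frac{5}{7} \cdot \frac{1}{15} - \frac{16}{47}\right) 86 = -94 + \left(\frac{1}{21} - \frac{16}{47}\right) 86 = -94 - \frac{24854}{987} = - \frac{117632}{987}$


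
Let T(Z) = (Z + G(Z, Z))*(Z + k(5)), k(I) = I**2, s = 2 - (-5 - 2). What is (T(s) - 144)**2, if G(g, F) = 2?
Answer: 52900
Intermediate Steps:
s = 9 (s = 2 - 1*(-7) = 2 + 7 = 9)
T(Z) = (2 + Z)*(25 + Z) (T(Z) = (Z + 2)*(Z + 5**2) = (2 + Z)*(Z + 25) = (2 + Z)*(25 + Z))
(T(s) - 144)**2 = ((50 + 9**2 + 27*9) - 144)**2 = ((50 + 81 + 243) - 144)**2 = (374 - 144)**2 = 230**2 = 52900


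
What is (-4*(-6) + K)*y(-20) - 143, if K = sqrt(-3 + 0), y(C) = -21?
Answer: -647 - 21*I*sqrt(3) ≈ -647.0 - 36.373*I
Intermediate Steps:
K = I*sqrt(3) (K = sqrt(-3) = I*sqrt(3) ≈ 1.732*I)
(-4*(-6) + K)*y(-20) - 143 = (-4*(-6) + I*sqrt(3))*(-21) - 143 = (24 + I*sqrt(3))*(-21) - 143 = (-504 - 21*I*sqrt(3)) - 143 = -647 - 21*I*sqrt(3)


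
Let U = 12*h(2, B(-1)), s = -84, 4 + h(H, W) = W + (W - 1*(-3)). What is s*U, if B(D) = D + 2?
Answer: -1008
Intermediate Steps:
B(D) = 2 + D
h(H, W) = -1 + 2*W (h(H, W) = -4 + (W + (W - 1*(-3))) = -4 + (W + (W + 3)) = -4 + (W + (3 + W)) = -4 + (3 + 2*W) = -1 + 2*W)
U = 12 (U = 12*(-1 + 2*(2 - 1)) = 12*(-1 + 2*1) = 12*(-1 + 2) = 12*1 = 12)
s*U = -84*12 = -1008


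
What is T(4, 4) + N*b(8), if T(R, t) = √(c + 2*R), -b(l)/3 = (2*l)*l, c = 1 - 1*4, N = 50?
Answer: -19200 + √5 ≈ -19198.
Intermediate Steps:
c = -3 (c = 1 - 4 = -3)
b(l) = -6*l² (b(l) = -3*2*l*l = -6*l²)
T(R, t) = √(-3 + 2*R)
T(4, 4) + N*b(8) = √(-3 + 2*4) + 50*(-6*8²) = √(-3 + 8) + 50*(-6*64) = √5 + 50*(-384) = √5 - 19200 = -19200 + √5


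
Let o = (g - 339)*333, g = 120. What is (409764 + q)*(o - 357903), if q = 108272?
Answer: -223185449880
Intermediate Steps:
o = -72927 (o = (120 - 339)*333 = -219*333 = -72927)
(409764 + q)*(o - 357903) = (409764 + 108272)*(-72927 - 357903) = 518036*(-430830) = -223185449880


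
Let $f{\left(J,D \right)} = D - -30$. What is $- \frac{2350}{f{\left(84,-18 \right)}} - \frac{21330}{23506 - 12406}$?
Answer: $- \frac{109754}{555} \approx -197.75$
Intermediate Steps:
$f{\left(J,D \right)} = 30 + D$ ($f{\left(J,D \right)} = D + 30 = 30 + D$)
$- \frac{2350}{f{\left(84,-18 \right)}} - \frac{21330}{23506 - 12406} = - \frac{2350}{30 - 18} - \frac{21330}{23506 - 12406} = - \frac{2350}{12} - \frac{21330}{11100} = \left(-2350\right) \frac{1}{12} - \frac{711}{370} = - \frac{1175}{6} - \frac{711}{370} = - \frac{109754}{555}$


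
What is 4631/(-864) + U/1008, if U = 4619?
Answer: -4703/6048 ≈ -0.77761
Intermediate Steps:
4631/(-864) + U/1008 = 4631/(-864) + 4619/1008 = 4631*(-1/864) + 4619*(1/1008) = -4631/864 + 4619/1008 = -4703/6048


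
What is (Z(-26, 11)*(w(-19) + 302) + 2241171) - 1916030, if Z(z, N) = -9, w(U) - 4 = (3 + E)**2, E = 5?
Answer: 321811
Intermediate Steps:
w(U) = 68 (w(U) = 4 + (3 + 5)**2 = 4 + 8**2 = 4 + 64 = 68)
(Z(-26, 11)*(w(-19) + 302) + 2241171) - 1916030 = (-9*(68 + 302) + 2241171) - 1916030 = (-9*370 + 2241171) - 1916030 = (-3330 + 2241171) - 1916030 = 2237841 - 1916030 = 321811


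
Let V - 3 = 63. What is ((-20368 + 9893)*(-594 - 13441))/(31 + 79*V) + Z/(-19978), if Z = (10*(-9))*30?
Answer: 293711229575/10478461 ≈ 28030.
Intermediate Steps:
V = 66 (V = 3 + 63 = 66)
Z = -2700 (Z = -90*30 = -2700)
((-20368 + 9893)*(-594 - 13441))/(31 + 79*V) + Z/(-19978) = ((-20368 + 9893)*(-594 - 13441))/(31 + 79*66) - 2700/(-19978) = (-10475*(-14035))/(31 + 5214) - 2700*(-1/19978) = 147016625/5245 + 1350/9989 = 147016625*(1/5245) + 1350/9989 = 29403325/1049 + 1350/9989 = 293711229575/10478461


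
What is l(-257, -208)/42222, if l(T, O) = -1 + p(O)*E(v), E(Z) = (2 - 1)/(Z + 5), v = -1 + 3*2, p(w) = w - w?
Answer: -1/42222 ≈ -2.3684e-5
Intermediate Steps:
p(w) = 0
v = 5 (v = -1 + 6 = 5)
E(Z) = 1/(5 + Z)
l(T, O) = -1 (l(T, O) = -1 + 0/(5 + 5) = -1 + 0/10 = -1 + 0*(⅒) = -1 + 0 = -1)
l(-257, -208)/42222 = -1/42222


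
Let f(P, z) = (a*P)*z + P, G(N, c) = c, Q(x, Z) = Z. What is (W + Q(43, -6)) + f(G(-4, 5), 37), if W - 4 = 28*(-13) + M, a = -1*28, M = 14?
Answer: -5527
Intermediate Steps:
a = -28
W = -346 (W = 4 + (28*(-13) + 14) = 4 + (-364 + 14) = 4 - 350 = -346)
f(P, z) = P - 28*P*z (f(P, z) = (-28*P)*z + P = -28*P*z + P = P - 28*P*z)
(W + Q(43, -6)) + f(G(-4, 5), 37) = (-346 - 6) + 5*(1 - 28*37) = -352 + 5*(1 - 1036) = -352 + 5*(-1035) = -352 - 5175 = -5527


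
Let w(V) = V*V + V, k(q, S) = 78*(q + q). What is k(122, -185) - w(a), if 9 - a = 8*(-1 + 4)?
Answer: 18822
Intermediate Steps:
k(q, S) = 156*q (k(q, S) = 78*(2*q) = 156*q)
a = -15 (a = 9 - 8*(-1 + 4) = 9 - 8*3 = 9 - 1*24 = 9 - 24 = -15)
w(V) = V + V² (w(V) = V² + V = V + V²)
k(122, -185) - w(a) = 156*122 - (-15)*(1 - 15) = 19032 - (-15)*(-14) = 19032 - 1*210 = 19032 - 210 = 18822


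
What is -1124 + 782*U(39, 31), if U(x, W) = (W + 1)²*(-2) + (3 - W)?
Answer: -1624556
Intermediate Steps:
U(x, W) = 3 - W - 2*(1 + W)² (U(x, W) = (1 + W)²*(-2) + (3 - W) = -2*(1 + W)² + (3 - W) = 3 - W - 2*(1 + W)²)
-1124 + 782*U(39, 31) = -1124 + 782*(3 - 1*31 - 2*(1 + 31)²) = -1124 + 782*(3 - 31 - 2*32²) = -1124 + 782*(3 - 31 - 2*1024) = -1124 + 782*(3 - 31 - 2048) = -1124 + 782*(-2076) = -1124 - 1623432 = -1624556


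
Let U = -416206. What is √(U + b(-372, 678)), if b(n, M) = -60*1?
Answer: I*√416266 ≈ 645.19*I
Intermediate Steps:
b(n, M) = -60
√(U + b(-372, 678)) = √(-416206 - 60) = √(-416266) = I*√416266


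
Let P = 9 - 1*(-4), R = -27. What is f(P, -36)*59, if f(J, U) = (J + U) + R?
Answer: -2950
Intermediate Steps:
P = 13 (P = 9 + 4 = 13)
f(J, U) = -27 + J + U (f(J, U) = (J + U) - 27 = -27 + J + U)
f(P, -36)*59 = (-27 + 13 - 36)*59 = -50*59 = -2950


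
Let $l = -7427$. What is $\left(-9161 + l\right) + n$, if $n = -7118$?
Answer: $-23706$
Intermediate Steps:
$\left(-9161 + l\right) + n = \left(-9161 - 7427\right) - 7118 = -16588 - 7118 = -23706$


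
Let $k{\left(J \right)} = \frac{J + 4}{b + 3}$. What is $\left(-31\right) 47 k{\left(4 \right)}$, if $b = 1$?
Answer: $-2914$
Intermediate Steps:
$k{\left(J \right)} = 1 + \frac{J}{4}$ ($k{\left(J \right)} = \frac{J + 4}{1 + 3} = \frac{4 + J}{4} = \left(4 + J\right) \frac{1}{4} = 1 + \frac{J}{4}$)
$\left(-31\right) 47 k{\left(4 \right)} = \left(-31\right) 47 \left(1 + \frac{1}{4} \cdot 4\right) = - 1457 \left(1 + 1\right) = \left(-1457\right) 2 = -2914$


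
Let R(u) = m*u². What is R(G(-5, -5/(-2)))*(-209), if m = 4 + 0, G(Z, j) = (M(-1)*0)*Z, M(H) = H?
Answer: 0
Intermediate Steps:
G(Z, j) = 0 (G(Z, j) = (-1*0)*Z = 0*Z = 0)
m = 4
R(u) = 4*u²
R(G(-5, -5/(-2)))*(-209) = (4*0²)*(-209) = (4*0)*(-209) = 0*(-209) = 0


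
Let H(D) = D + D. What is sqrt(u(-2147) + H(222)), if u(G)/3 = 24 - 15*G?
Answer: sqrt(97131) ≈ 311.66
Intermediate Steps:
u(G) = 72 - 45*G (u(G) = 3*(24 - 15*G) = 72 - 45*G)
H(D) = 2*D
sqrt(u(-2147) + H(222)) = sqrt((72 - 45*(-2147)) + 2*222) = sqrt((72 + 96615) + 444) = sqrt(96687 + 444) = sqrt(97131)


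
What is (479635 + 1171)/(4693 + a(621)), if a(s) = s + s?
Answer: 480806/5935 ≈ 81.012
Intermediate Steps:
a(s) = 2*s
(479635 + 1171)/(4693 + a(621)) = (479635 + 1171)/(4693 + 2*621) = 480806/(4693 + 1242) = 480806/5935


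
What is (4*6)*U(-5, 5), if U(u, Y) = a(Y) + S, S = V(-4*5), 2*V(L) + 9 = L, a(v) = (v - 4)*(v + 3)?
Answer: -156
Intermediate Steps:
a(v) = (-4 + v)*(3 + v)
V(L) = -9/2 + L/2
S = -29/2 (S = -9/2 + (-4*5)/2 = -9/2 + (½)*(-20) = -9/2 - 10 = -29/2 ≈ -14.500)
U(u, Y) = -53/2 + Y² - Y (U(u, Y) = (-12 + Y² - Y) - 29/2 = -53/2 + Y² - Y)
(4*6)*U(-5, 5) = (4*6)*(-53/2 + 5² - 1*5) = 24*(-53/2 + 25 - 5) = 24*(-13/2) = -156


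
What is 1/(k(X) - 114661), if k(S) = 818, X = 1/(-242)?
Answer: -1/113843 ≈ -8.7840e-6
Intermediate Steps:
X = -1/242 ≈ -0.0041322
1/(k(X) - 114661) = 1/(818 - 114661) = 1/(-113843) = -1/113843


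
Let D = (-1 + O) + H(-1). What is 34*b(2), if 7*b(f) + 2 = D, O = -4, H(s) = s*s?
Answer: -204/7 ≈ -29.143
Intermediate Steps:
H(s) = s²
D = -4 (D = (-1 - 4) + (-1)² = -5 + 1 = -4)
b(f) = -6/7 (b(f) = -2/7 + (⅐)*(-4) = -2/7 - 4/7 = -6/7)
34*b(2) = 34*(-6/7) = -204/7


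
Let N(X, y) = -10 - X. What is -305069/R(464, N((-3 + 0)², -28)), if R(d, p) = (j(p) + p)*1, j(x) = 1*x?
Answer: 305069/38 ≈ 8028.1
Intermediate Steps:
j(x) = x
R(d, p) = 2*p (R(d, p) = (p + p)*1 = (2*p)*1 = 2*p)
-305069/R(464, N((-3 + 0)², -28)) = -305069*1/(2*(-10 - (-3 + 0)²)) = -305069*1/(2*(-10 - 1*(-3)²)) = -305069*1/(2*(-10 - 1*9)) = -305069*1/(2*(-10 - 9)) = -305069/(2*(-19)) = -305069/(-38) = -305069*(-1/38) = 305069/38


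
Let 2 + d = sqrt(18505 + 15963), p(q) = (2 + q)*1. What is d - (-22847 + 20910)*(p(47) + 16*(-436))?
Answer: -13417601 + 2*sqrt(8617) ≈ -1.3417e+7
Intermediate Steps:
p(q) = 2 + q
d = -2 + 2*sqrt(8617) (d = -2 + sqrt(18505 + 15963) = -2 + sqrt(34468) = -2 + 2*sqrt(8617) ≈ 183.66)
d - (-22847 + 20910)*(p(47) + 16*(-436)) = (-2 + 2*sqrt(8617)) - (-22847 + 20910)*((2 + 47) + 16*(-436)) = (-2 + 2*sqrt(8617)) - (-1937)*(49 - 6976) = (-2 + 2*sqrt(8617)) - (-1937)*(-6927) = (-2 + 2*sqrt(8617)) - 1*13417599 = (-2 + 2*sqrt(8617)) - 13417599 = -13417601 + 2*sqrt(8617)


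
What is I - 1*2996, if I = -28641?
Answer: -31637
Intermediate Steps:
I - 1*2996 = -28641 - 1*2996 = -28641 - 2996 = -31637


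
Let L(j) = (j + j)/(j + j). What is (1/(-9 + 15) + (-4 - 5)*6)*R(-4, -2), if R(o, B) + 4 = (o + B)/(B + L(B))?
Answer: -323/3 ≈ -107.67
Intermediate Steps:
L(j) = 1 (L(j) = (2*j)/((2*j)) = (2*j)*(1/(2*j)) = 1)
R(o, B) = -4 + (B + o)/(1 + B) (R(o, B) = -4 + (o + B)/(B + 1) = -4 + (B + o)/(1 + B))
(1/(-9 + 15) + (-4 - 5)*6)*R(-4, -2) = (1/(-9 + 15) + (-4 - 5)*6)*((-4 - 4 - 3*(-2))/(1 - 2)) = (1/6 - 9*6)*((-4 - 4 + 6)/(-1)) = (⅙ - 54)*(-1*(-2)) = -323/6*2 = -323/3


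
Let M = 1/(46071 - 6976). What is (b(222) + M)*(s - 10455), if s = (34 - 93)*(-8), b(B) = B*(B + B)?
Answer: -38469649838663/39095 ≈ -9.8400e+8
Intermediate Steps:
M = 1/39095 ≈ 2.5579e-5
b(B) = 2*B² (b(B) = B*(2*B) = 2*B²)
s = 472 (s = -59*(-8) = 472)
(b(222) + M)*(s - 10455) = (2*222² + 1/39095)*(472 - 10455) = (2*49284 + 1/39095)*(-9983) = (98568 + 1/39095)*(-9983) = (3853515961/39095)*(-9983) = -38469649838663/39095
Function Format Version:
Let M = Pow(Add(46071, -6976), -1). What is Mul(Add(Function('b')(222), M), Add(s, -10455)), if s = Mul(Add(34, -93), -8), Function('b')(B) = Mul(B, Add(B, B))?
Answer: Rational(-38469649838663, 39095) ≈ -9.8400e+8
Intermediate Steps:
M = Rational(1, 39095) (M = Pow(39095, -1) = Rational(1, 39095) ≈ 2.5579e-5)
Function('b')(B) = Mul(2, Pow(B, 2)) (Function('b')(B) = Mul(B, Mul(2, B)) = Mul(2, Pow(B, 2)))
s = 472 (s = Mul(-59, -8) = 472)
Mul(Add(Function('b')(222), M), Add(s, -10455)) = Mul(Add(Mul(2, Pow(222, 2)), Rational(1, 39095)), Add(472, -10455)) = Mul(Add(Mul(2, 49284), Rational(1, 39095)), -9983) = Mul(Add(98568, Rational(1, 39095)), -9983) = Mul(Rational(3853515961, 39095), -9983) = Rational(-38469649838663, 39095)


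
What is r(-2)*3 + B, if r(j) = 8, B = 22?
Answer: 46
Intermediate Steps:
r(-2)*3 + B = 8*3 + 22 = 24 + 22 = 46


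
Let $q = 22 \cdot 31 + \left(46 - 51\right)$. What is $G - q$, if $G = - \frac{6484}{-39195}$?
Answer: $- \frac{26528531}{39195} \approx -676.83$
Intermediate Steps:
$q = 677$ ($q = 682 - 5 = 677$)
$G = \frac{6484}{39195}$ ($G = \left(-6484\right) \left(- \frac{1}{39195}\right) = \frac{6484}{39195} \approx 0.16543$)
$G - q = \frac{6484}{39195} - 677 = - \frac{26528531}{39195}$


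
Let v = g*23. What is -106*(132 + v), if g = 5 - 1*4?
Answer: -16430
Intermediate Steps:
g = 1 (g = 5 - 4 = 1)
v = 23 (v = 1*23 = 23)
-106*(132 + v) = -106*(132 + 23) = -106*155 = -16430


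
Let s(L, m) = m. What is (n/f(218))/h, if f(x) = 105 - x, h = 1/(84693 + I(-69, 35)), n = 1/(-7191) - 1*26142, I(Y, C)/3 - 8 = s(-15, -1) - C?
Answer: 103956879019/5311 ≈ 1.9574e+7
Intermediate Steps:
I(Y, C) = 21 - 3*C (I(Y, C) = 24 + 3*(-1 - C) = 24 + (-3 - 3*C) = 21 - 3*C)
n = -187987123/7191 (n = -1/7191 - 26142 = -187987123/7191 ≈ -26142.)
h = 1/84609 (h = 1/(84693 + (21 - 3*35)) = 1/(84693 + (21 - 105)) = 1/(84693 - 84) = 1/84609 ≈ 1.1819e-5)
(n/f(218))/h = (-187987123/(7191*(105 - 1*218)))/(1/84609) = -187987123/(7191*(105 - 218))*84609 = -187987123/7191/(-113)*84609 = -187987123/7191*(-1/113)*84609 = (187987123/812583)*84609 = 103956879019/5311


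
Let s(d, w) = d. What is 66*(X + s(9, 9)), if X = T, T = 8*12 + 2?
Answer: 7062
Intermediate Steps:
T = 98 (T = 96 + 2 = 98)
X = 98
66*(X + s(9, 9)) = 66*(98 + 9) = 66*107 = 7062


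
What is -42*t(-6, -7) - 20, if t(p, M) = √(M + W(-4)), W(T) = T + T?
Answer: -20 - 42*I*√15 ≈ -20.0 - 162.67*I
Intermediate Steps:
W(T) = 2*T
t(p, M) = √(-8 + M) (t(p, M) = √(M + 2*(-4)) = √(M - 8) = √(-8 + M))
-42*t(-6, -7) - 20 = -42*√(-8 - 7) - 20 = -42*I*√15 - 20 = -20 - 42*I*√15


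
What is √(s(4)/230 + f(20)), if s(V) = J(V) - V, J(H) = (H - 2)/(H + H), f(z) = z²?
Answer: √3385462/92 ≈ 20.000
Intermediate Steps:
J(H) = (-2 + H)/(2*H) (J(H) = (-2 + H)/((2*H)) = (-2 + H)*(1/(2*H)) = (-2 + H)/(2*H))
s(V) = -V + (-2 + V)/(2*V) (s(V) = (-2 + V)/(2*V) - V = -V + (-2 + V)/(2*V))
√(s(4)/230 + f(20)) = √((½ - 1*4 - 1/4)/230 + 20²) = √((½ - 4 - 1*¼)*(1/230) + 400) = √((½ - 4 - ¼)*(1/230) + 400) = √(-15/4*1/230 + 400) = √(-3/184 + 400) = √(73597/184) = √3385462/92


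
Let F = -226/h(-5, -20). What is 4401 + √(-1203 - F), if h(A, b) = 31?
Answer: 4401 + I*√1149077/31 ≈ 4401.0 + 34.579*I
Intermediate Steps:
F = -226/31 ≈ -7.2903
4401 + √(-1203 - F) = 4401 + √(-1203 - 1*(-226/31)) = 4401 + √(-1203 + 226/31) = 4401 + √(-37067/31) = 4401 + I*√1149077/31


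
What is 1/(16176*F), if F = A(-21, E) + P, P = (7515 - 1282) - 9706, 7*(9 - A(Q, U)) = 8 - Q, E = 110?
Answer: -7/392704752 ≈ -1.7825e-8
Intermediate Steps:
A(Q, U) = 55/7 + Q/7 (A(Q, U) = 9 - (8 - Q)/7 = 9 + (-8/7 + Q/7) = 55/7 + Q/7)
P = -3473 (P = 6233 - 9706 = -3473)
F = -24277/7 (F = (55/7 + (⅐)*(-21)) - 3473 = (55/7 - 3) - 3473 = 34/7 - 3473 = -24277/7 ≈ -3468.1)
1/(16176*F) = 1/(16176*(-24277/7)) = (1/16176)*(-7/24277) = -7/392704752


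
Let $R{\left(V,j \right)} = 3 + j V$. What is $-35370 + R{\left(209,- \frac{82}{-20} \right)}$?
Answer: $- \frac{345101}{10} \approx -34510.0$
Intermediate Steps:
$R{\left(V,j \right)} = 3 + V j$
$-35370 + R{\left(209,- \frac{82}{-20} \right)} = -35370 + \left(3 + 209 \left(- \frac{82}{-20}\right)\right) = -35370 + \left(3 + 209 \left(\left(-82\right) \left(- \frac{1}{20}\right)\right)\right) = -35370 + \left(3 + 209 \cdot \frac{41}{10}\right) = -35370 + \left(3 + \frac{8569}{10}\right) = -35370 + \frac{8599}{10} = - \frac{345101}{10}$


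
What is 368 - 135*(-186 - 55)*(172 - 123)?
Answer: 1594583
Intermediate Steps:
368 - 135*(-186 - 55)*(172 - 123) = 368 - (-32535)*49 = 368 - 135*(-11809) = 368 + 1594215 = 1594583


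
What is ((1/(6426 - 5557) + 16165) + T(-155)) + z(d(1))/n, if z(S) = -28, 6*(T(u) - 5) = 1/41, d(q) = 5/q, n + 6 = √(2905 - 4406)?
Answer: 5313024844247/328570638 + 28*I*√1501/1537 ≈ 16170.0 + 0.70579*I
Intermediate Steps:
n = -6 + I*√1501 (n = -6 + √(2905 - 4406) = -6 + √(-1501) = -6 + I*√1501 ≈ -6.0 + 38.743*I)
T(u) = 1231/246 (T(u) = 5 + (⅙)/41 = 5 + (⅙)*(1/41) = 5 + 1/246 = 1231/246)
((1/(6426 - 5557) + 16165) + T(-155)) + z(d(1))/n = ((1/(6426 - 5557) + 16165) + 1231/246) - 28/(-6 + I*√1501) = ((1/869 + 16165) + 1231/246) - 28/(-6 + I*√1501) = (14047386/869 + 1231/246) - 28/(-6 + I*√1501) = 3456726695/213774 - 28/(-6 + I*√1501)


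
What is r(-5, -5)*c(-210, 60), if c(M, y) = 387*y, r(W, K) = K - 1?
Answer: -139320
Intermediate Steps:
r(W, K) = -1 + K
r(-5, -5)*c(-210, 60) = (-1 - 5)*(387*60) = -6*23220 = -139320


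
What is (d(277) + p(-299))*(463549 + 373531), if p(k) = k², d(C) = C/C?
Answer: 74836626160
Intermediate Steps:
d(C) = 1
(d(277) + p(-299))*(463549 + 373531) = (1 + (-299)²)*(463549 + 373531) = (1 + 89401)*837080 = 89402*837080 = 74836626160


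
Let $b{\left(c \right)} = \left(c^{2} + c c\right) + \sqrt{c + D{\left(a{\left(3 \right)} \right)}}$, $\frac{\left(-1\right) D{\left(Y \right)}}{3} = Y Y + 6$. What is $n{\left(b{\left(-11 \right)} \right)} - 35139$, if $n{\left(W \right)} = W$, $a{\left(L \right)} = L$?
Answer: $-34897 + 2 i \sqrt{14} \approx -34897.0 + 7.4833 i$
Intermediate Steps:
$D{\left(Y \right)} = -18 - 3 Y^{2}$ ($D{\left(Y \right)} = - 3 \left(Y Y + 6\right) = - 3 \left(Y^{2} + 6\right) = - 3 \left(6 + Y^{2}\right) = -18 - 3 Y^{2}$)
$b{\left(c \right)} = \sqrt{-45 + c} + 2 c^{2}$ ($b{\left(c \right)} = \left(c^{2} + c c\right) + \sqrt{c - \left(18 + 3 \cdot 3^{2}\right)} = \left(c^{2} + c^{2}\right) + \sqrt{c - 45} = 2 c^{2} + \sqrt{c - 45} = 2 c^{2} + \sqrt{-45 + c} = \sqrt{-45 + c} + 2 c^{2}$)
$n{\left(b{\left(-11 \right)} \right)} - 35139 = \left(\sqrt{-45 - 11} + 2 \left(-11\right)^{2}\right) - 35139 = \left(\sqrt{-56} + 2 \cdot 121\right) - 35139 = \left(2 i \sqrt{14} + 242\right) - 35139 = \left(242 + 2 i \sqrt{14}\right) - 35139 = -34897 + 2 i \sqrt{14}$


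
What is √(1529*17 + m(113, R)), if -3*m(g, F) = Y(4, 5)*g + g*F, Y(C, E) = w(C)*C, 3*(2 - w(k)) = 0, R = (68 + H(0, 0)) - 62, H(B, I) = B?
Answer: √229191/3 ≈ 159.58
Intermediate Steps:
R = 6 (R = (68 + 0) - 62 = 68 - 62 = 6)
w(k) = 2 (w(k) = 2 - ⅓*0 = 2 + 0 = 2)
Y(C, E) = 2*C
m(g, F) = -8*g/3 - F*g/3 (m(g, F) = -((2*4)*g + g*F)/3 = -(8*g + F*g)/3 = -8*g/3 - F*g/3)
√(1529*17 + m(113, R)) = √(1529*17 - ⅓*113*(8 + 6)) = √(25993 - ⅓*113*14) = √(25993 - 1582/3) = √(76397/3) = √229191/3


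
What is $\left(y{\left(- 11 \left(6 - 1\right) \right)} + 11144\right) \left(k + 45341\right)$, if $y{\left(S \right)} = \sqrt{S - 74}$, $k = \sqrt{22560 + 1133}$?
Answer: $\left(11144 + i \sqrt{129}\right) \left(45341 + \sqrt{23693}\right) \approx 5.07 \cdot 10^{8} + 5.1672 \cdot 10^{5} i$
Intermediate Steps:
$k = \sqrt{23693} \approx 153.93$
$y{\left(S \right)} = \sqrt{-74 + S}$
$\left(y{\left(- 11 \left(6 - 1\right) \right)} + 11144\right) \left(k + 45341\right) = \left(\sqrt{-74 - 11 \left(6 - 1\right)} + 11144\right) \left(\sqrt{23693} + 45341\right) = \left(\sqrt{-74 - 11 \left(6 - 1\right)} + 11144\right) \left(45341 + \sqrt{23693}\right) = \left(\sqrt{-74 - 55} + 11144\right) \left(45341 + \sqrt{23693}\right) = \left(\sqrt{-129} + 11144\right) \left(45341 + \sqrt{23693}\right) = \left(i \sqrt{129} + 11144\right) \left(45341 + \sqrt{23693}\right) = \left(11144 + i \sqrt{129}\right) \left(45341 + \sqrt{23693}\right)$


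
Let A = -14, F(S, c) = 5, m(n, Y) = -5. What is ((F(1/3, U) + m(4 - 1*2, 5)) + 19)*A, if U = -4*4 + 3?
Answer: -266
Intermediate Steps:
U = -13 (U = -16 + 3 = -13)
((F(1/3, U) + m(4 - 1*2, 5)) + 19)*A = ((5 - 5) + 19)*(-14) = (0 + 19)*(-14) = 19*(-14) = -266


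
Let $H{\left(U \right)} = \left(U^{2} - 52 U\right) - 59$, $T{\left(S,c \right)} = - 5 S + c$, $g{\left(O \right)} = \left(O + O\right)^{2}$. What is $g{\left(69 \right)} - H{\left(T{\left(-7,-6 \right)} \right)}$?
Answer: $19770$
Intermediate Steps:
$g{\left(O \right)} = 4 O^{2}$ ($g{\left(O \right)} = \left(2 O\right)^{2} = 4 O^{2}$)
$T{\left(S,c \right)} = c - 5 S$
$H{\left(U \right)} = -59 + U^{2} - 52 U$
$g{\left(69 \right)} - H{\left(T{\left(-7,-6 \right)} \right)} = 4 \cdot 69^{2} - \left(-59 + \left(-6 - -35\right)^{2} - 52 \left(-6 - -35\right)\right) = 4 \cdot 4761 - \left(-59 + \left(-6 + 35\right)^{2} - 52 \left(-6 + 35\right)\right) = 19044 - \left(-59 + 29^{2} - 1508\right) = 19044 - \left(-59 + 841 - 1508\right) = 19044 - -726 = 19044 + 726 = 19770$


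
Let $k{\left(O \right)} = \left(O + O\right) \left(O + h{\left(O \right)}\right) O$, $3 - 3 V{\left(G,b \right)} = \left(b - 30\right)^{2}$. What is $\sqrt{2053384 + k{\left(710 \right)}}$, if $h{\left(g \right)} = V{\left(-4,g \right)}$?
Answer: $\frac{16 i \sqrt{5437910499}}{3} \approx 3.9329 \cdot 10^{5} i$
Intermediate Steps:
$V{\left(G,b \right)} = 1 - \frac{\left(-30 + b\right)^{2}}{3}$ ($V{\left(G,b \right)} = 1 - \frac{\left(b - 30\right)^{2}}{3} = 1 - \frac{\left(-30 + b\right)^{2}}{3}$)
$h{\left(g \right)} = 1 - \frac{\left(-30 + g\right)^{2}}{3}$
$k{\left(O \right)} = 2 O^{2} \left(1 + O - \frac{\left(-30 + O\right)^{2}}{3}\right)$ ($k{\left(O \right)} = \left(O + O\right) \left(O - \left(-1 + \frac{\left(-30 + O\right)^{2}}{3}\right)\right) O = 2 O \left(1 + O - \frac{\left(-30 + O\right)^{2}}{3}\right) O = 2 O^{2} \left(1 + O - \frac{\left(-30 + O\right)^{2}}{3}\right)$)
$\sqrt{2053384 + k{\left(710 \right)}} = \sqrt{2053384 + \frac{2 \cdot 710^{2} \left(-897 - 710^{2} + 63 \cdot 710\right)}{3}} = \sqrt{2053384 + \frac{2}{3} \cdot 504100 \left(-897 - 504100 + 44730\right)} = \sqrt{2053384 + \frac{2}{3} \cdot 504100 \left(-460267\right)} = \sqrt{2053384 - \frac{464041189400}{3}} = \sqrt{- \frac{464035029248}{3}} = \frac{16 i \sqrt{5437910499}}{3}$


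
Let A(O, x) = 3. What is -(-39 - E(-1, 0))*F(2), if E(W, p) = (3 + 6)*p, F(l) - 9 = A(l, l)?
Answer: 468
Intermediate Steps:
F(l) = 12 (F(l) = 9 + 3 = 12)
E(W, p) = 9*p
-(-39 - E(-1, 0))*F(2) = -(-39 - 9*0)*12 = -(-39 - 1*0)*12 = -(-39 + 0)*12 = -(-39)*12 = -1*(-468) = 468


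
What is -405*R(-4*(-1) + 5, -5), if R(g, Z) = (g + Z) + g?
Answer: -5265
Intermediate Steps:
R(g, Z) = Z + 2*g (R(g, Z) = (Z + g) + g = Z + 2*g)
-405*R(-4*(-1) + 5, -5) = -405*(-5 + 2*(-4*(-1) + 5)) = -405*(-5 + 2*(4 + 5)) = -405*(-5 + 2*9) = -405*(-5 + 18) = -405*13 = -5265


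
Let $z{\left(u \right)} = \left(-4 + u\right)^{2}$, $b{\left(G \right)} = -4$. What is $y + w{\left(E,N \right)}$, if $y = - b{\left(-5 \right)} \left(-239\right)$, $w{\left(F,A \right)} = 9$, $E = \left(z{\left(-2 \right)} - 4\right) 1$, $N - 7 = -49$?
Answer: $-947$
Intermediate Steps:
$N = -42$ ($N = 7 - 49 = -42$)
$E = 32$ ($E = \left(\left(-4 - 2\right)^{2} - 4\right) 1 = \left(\left(-6\right)^{2} - 4\right) 1 = \left(36 - 4\right) 1 = 32 \cdot 1 = 32$)
$y = -956$ ($y = - \left(-4\right) \left(-239\right) = \left(-1\right) 956 = -956$)
$y + w{\left(E,N \right)} = -956 + 9 = -947$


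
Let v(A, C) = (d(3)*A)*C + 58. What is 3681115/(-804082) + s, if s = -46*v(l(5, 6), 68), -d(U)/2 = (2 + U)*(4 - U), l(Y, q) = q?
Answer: 148761137869/804082 ≈ 1.8501e+5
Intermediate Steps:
d(U) = -2*(2 + U)*(4 - U)
v(A, C) = 58 - 10*A*C (v(A, C) = ((-16 - 4*3 + 2*3²)*A)*C + 58 = ((-16 - 12 + 2*9)*A)*C + 58 = ((-16 - 12 + 18)*A)*C + 58 = (-10*A)*C + 58 = -10*A*C + 58 = 58 - 10*A*C)
s = 185012 (s = -46*(58 - 10*6*68) = -46*(58 - 4080) = -46*(-4022) = 185012)
3681115/(-804082) + s = 3681115/(-804082) + 185012 = 3681115*(-1/804082) + 185012 = -3681115/804082 + 185012 = 148761137869/804082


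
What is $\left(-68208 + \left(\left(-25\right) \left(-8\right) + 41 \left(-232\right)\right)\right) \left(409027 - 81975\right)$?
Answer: $-25353071040$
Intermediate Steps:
$\left(-68208 + \left(\left(-25\right) \left(-8\right) + 41 \left(-232\right)\right)\right) \left(409027 - 81975\right) = \left(-68208 + \left(200 - 9512\right)\right) 327052 = \left(-68208 - 9312\right) 327052 = \left(-77520\right) 327052 = -25353071040$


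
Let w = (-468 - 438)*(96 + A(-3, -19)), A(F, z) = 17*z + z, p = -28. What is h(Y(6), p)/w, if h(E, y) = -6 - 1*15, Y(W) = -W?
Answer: -7/74292 ≈ -9.4223e-5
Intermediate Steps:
A(F, z) = 18*z
h(E, y) = -21 (h(E, y) = -6 - 15 = -21)
w = 222876 (w = (-468 - 438)*(96 + 18*(-19)) = -906*(96 - 342) = -906*(-246) = 222876)
h(Y(6), p)/w = -21/222876 = -21*1/222876 = -7/74292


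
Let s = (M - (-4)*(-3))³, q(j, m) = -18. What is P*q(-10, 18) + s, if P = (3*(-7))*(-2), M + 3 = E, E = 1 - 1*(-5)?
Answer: -1485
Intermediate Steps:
E = 6 (E = 1 + 5 = 6)
M = 3 (M = -3 + 6 = 3)
P = 42 (P = -21*(-2) = 42)
s = -729 (s = (3 - (-4)*(-3))³ = (3 - 1*12)³ = (3 - 12)³ = (-9)³ = -729)
P*q(-10, 18) + s = 42*(-18) - 729 = -756 - 729 = -1485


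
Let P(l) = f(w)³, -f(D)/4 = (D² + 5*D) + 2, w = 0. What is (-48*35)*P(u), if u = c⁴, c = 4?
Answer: 860160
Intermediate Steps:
f(D) = -8 - 20*D - 4*D² (f(D) = -4*((D² + 5*D) + 2) = -4*(2 + D² + 5*D) = -8 - 20*D - 4*D²)
u = 256 (u = 4⁴ = 256)
P(l) = -512 (P(l) = (-8 - 20*0 - 4*0²)³ = (-8 + 0 - 4*0)³ = (-8 + 0 + 0)³ = (-8)³ = -512)
(-48*35)*P(u) = -48*35*(-512) = -1680*(-512) = 860160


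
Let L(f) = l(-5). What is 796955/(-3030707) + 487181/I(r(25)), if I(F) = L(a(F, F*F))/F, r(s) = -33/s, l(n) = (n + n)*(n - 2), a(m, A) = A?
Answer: -48725989281161/5303737250 ≈ -9187.1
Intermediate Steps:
l(n) = 2*n*(-2 + n) (l(n) = (2*n)*(-2 + n) = 2*n*(-2 + n))
L(f) = 70 (L(f) = 2*(-5)*(-2 - 5) = 2*(-5)*(-7) = 70)
I(F) = 70/F
796955/(-3030707) + 487181/I(r(25)) = 796955/(-3030707) + 487181/((70/((-33/25)))) = 796955*(-1/3030707) + 487181/((70/((-33*1/25)))) = -796955/3030707 + 487181/((70/(-33/25))) = -796955/3030707 + 487181/((70*(-25/33))) = -796955/3030707 + 487181/(-1750/33) = -796955/3030707 + 487181*(-33/1750) = -796955/3030707 - 16076973/1750 = -48725989281161/5303737250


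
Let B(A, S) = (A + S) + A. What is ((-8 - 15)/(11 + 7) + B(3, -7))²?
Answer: 1681/324 ≈ 5.1883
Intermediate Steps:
B(A, S) = S + 2*A
((-8 - 15)/(11 + 7) + B(3, -7))² = ((-8 - 15)/(11 + 7) + (-7 + 2*3))² = (-23/18 + (-7 + 6))² = (-23*1/18 - 1)² = (-23/18 - 1)² = (-41/18)² = 1681/324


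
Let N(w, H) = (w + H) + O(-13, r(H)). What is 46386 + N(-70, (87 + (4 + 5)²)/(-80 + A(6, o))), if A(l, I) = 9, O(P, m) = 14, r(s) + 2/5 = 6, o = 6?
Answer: 3289262/71 ≈ 46328.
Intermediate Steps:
r(s) = 28/5 (r(s) = -⅖ + 6 = 28/5)
N(w, H) = 14 + H + w (N(w, H) = (w + H) + 14 = (H + w) + 14 = 14 + H + w)
46386 + N(-70, (87 + (4 + 5)²)/(-80 + A(6, o))) = 46386 + (14 + (87 + (4 + 5)²)/(-80 + 9) - 70) = 46386 + (14 + (87 + 9²)/(-71) - 70) = 46386 + (14 + (87 + 81)*(-1/71) - 70) = 46386 + (14 + 168*(-1/71) - 70) = 46386 + (14 - 168/71 - 70) = 46386 - 4144/71 = 3289262/71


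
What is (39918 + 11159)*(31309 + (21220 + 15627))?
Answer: 3481204012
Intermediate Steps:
(39918 + 11159)*(31309 + (21220 + 15627)) = 51077*(31309 + 36847) = 51077*68156 = 3481204012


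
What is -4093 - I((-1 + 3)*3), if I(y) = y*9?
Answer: -4147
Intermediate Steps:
I(y) = 9*y
-4093 - I((-1 + 3)*3) = -4093 - 9*(-1 + 3)*3 = -4093 - 9*2*3 = -4093 - 9*6 = -4093 - 1*54 = -4093 - 54 = -4147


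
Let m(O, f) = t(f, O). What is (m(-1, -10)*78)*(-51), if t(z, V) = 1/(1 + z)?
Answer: 442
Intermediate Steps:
m(O, f) = 1/(1 + f)
(m(-1, -10)*78)*(-51) = (78/(1 - 10))*(-51) = (78/(-9))*(-51) = -1/9*78*(-51) = -26/3*(-51) = 442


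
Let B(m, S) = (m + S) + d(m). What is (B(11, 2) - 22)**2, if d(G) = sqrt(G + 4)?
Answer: (9 - sqrt(15))**2 ≈ 26.286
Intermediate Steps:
d(G) = sqrt(4 + G)
B(m, S) = S + m + sqrt(4 + m) (B(m, S) = (m + S) + sqrt(4 + m) = (S + m) + sqrt(4 + m) = S + m + sqrt(4 + m))
(B(11, 2) - 22)**2 = ((2 + 11 + sqrt(4 + 11)) - 22)**2 = ((2 + 11 + sqrt(15)) - 22)**2 = ((13 + sqrt(15)) - 22)**2 = (-9 + sqrt(15))**2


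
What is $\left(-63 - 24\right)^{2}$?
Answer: $7569$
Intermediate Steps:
$\left(-63 - 24\right)^{2} = \left(-87\right)^{2} = 7569$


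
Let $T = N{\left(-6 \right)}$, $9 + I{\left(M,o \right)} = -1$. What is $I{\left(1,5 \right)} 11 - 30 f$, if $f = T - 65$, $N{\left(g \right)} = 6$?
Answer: $1660$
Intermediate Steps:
$I{\left(M,o \right)} = -10$ ($I{\left(M,o \right)} = -9 - 1 = -10$)
$T = 6$
$f = -59$ ($f = 6 - 65 = -59$)
$I{\left(1,5 \right)} 11 - 30 f = \left(-10\right) 11 - -1770 = -110 + 1770 = 1660$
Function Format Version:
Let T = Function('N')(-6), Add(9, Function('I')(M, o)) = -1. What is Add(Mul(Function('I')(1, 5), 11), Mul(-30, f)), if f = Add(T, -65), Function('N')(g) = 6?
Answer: 1660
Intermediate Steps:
Function('I')(M, o) = -10 (Function('I')(M, o) = Add(-9, -1) = -10)
T = 6
f = -59 (f = Add(6, -65) = -59)
Add(Mul(Function('I')(1, 5), 11), Mul(-30, f)) = Add(Mul(-10, 11), Mul(-30, -59)) = Add(-110, 1770) = 1660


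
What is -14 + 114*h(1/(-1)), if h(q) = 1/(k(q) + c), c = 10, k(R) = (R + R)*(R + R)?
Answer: -41/7 ≈ -5.8571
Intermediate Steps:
k(R) = 4*R² (k(R) = (2*R)*(2*R) = 4*R²)
h(q) = 1/(10 + 4*q²) (h(q) = 1/(4*q² + 10) = 1/(10 + 4*q²))
-14 + 114*h(1/(-1)) = -14 + 114*(1/(2*(5 + 2*(1/(-1))²))) = -14 + 114*(1/(2*(5 + 2*(-1)²))) = -14 + 114*(1/(2*(5 + 2*1))) = -14 + 114*(1/(2*(5 + 2))) = -14 + 114*((½)/7) = -14 + 114*((½)*(⅐)) = -14 + 114*(1/14) = -14 + 57/7 = -41/7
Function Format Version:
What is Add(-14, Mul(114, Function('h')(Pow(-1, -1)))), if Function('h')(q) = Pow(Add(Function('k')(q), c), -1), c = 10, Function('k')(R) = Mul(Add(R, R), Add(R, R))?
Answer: Rational(-41, 7) ≈ -5.8571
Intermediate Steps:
Function('k')(R) = Mul(4, Pow(R, 2)) (Function('k')(R) = Mul(Mul(2, R), Mul(2, R)) = Mul(4, Pow(R, 2)))
Function('h')(q) = Pow(Add(10, Mul(4, Pow(q, 2))), -1) (Function('h')(q) = Pow(Add(Mul(4, Pow(q, 2)), 10), -1) = Pow(Add(10, Mul(4, Pow(q, 2))), -1))
Add(-14, Mul(114, Function('h')(Pow(-1, -1)))) = Add(-14, Mul(114, Mul(Rational(1, 2), Pow(Add(5, Mul(2, Pow(Pow(-1, -1), 2))), -1)))) = Add(-14, Mul(114, Mul(Rational(1, 2), Pow(Add(5, Mul(2, Pow(-1, 2))), -1)))) = Add(-14, Mul(114, Mul(Rational(1, 2), Pow(Add(5, Mul(2, 1)), -1)))) = Add(-14, Mul(114, Mul(Rational(1, 2), Pow(Add(5, 2), -1)))) = Add(-14, Mul(114, Mul(Rational(1, 2), Pow(7, -1)))) = Add(-14, Mul(114, Mul(Rational(1, 2), Rational(1, 7)))) = Add(-14, Mul(114, Rational(1, 14))) = Add(-14, Rational(57, 7)) = Rational(-41, 7)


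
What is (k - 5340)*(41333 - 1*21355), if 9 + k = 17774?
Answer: 248226650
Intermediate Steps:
k = 17765 (k = -9 + 17774 = 17765)
(k - 5340)*(41333 - 1*21355) = (17765 - 5340)*(41333 - 1*21355) = 12425*(41333 - 21355) = 12425*19978 = 248226650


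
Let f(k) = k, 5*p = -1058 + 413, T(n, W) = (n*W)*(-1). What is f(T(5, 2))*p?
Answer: 1290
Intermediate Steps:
T(n, W) = -W*n (T(n, W) = (W*n)*(-1) = -W*n)
p = -129 (p = (-1058 + 413)/5 = (⅕)*(-645) = -129)
f(T(5, 2))*p = -1*2*5*(-129) = -10*(-129) = 1290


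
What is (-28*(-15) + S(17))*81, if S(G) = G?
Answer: 35397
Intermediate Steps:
(-28*(-15) + S(17))*81 = (-28*(-15) + 17)*81 = (420 + 17)*81 = 437*81 = 35397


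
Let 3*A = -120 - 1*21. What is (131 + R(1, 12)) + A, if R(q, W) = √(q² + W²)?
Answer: 84 + √145 ≈ 96.042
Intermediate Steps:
A = -47 (A = (-120 - 1*21)/3 = (-120 - 21)/3 = (⅓)*(-141) = -47)
R(q, W) = √(W² + q²)
(131 + R(1, 12)) + A = (131 + √(12² + 1²)) - 47 = (131 + √(144 + 1)) - 47 = (131 + √145) - 47 = 84 + √145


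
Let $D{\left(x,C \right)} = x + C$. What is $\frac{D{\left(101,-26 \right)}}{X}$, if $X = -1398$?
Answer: $- \frac{25}{466} \approx -0.053648$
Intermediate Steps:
$D{\left(x,C \right)} = C + x$
$\frac{D{\left(101,-26 \right)}}{X} = \frac{-26 + 101}{-1398} = 75 \left(- \frac{1}{1398}\right) = - \frac{25}{466}$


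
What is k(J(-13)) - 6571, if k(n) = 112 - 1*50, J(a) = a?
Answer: -6509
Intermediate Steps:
k(n) = 62 (k(n) = 112 - 50 = 62)
k(J(-13)) - 6571 = 62 - 6571 = -6509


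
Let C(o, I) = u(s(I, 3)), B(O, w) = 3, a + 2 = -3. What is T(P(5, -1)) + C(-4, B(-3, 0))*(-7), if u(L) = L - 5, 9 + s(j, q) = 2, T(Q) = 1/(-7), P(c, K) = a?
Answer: 587/7 ≈ 83.857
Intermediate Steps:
a = -5 (a = -2 - 3 = -5)
P(c, K) = -5
T(Q) = -⅐
s(j, q) = -7 (s(j, q) = -9 + 2 = -7)
u(L) = -5 + L
C(o, I) = -12 (C(o, I) = -5 - 7 = -12)
T(P(5, -1)) + C(-4, B(-3, 0))*(-7) = -⅐ - 12*(-7) = -⅐ + 84 = 587/7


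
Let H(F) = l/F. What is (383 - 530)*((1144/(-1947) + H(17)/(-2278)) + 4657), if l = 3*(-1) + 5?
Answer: -781976004922/1142417 ≈ -6.8449e+5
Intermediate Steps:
l = 2 (l = -3 + 5 = 2)
H(F) = 2/F
(383 - 530)*((1144/(-1947) + H(17)/(-2278)) + 4657) = (383 - 530)*((1144/(-1947) + (2/17)/(-2278)) + 4657) = -147*((1144*(-1/1947) + (2*(1/17))*(-1/2278)) + 4657) = -147*((-104/177 + (2/17)*(-1/2278)) + 4657) = -147*((-104/177 - 1/19363) + 4657) = -147*(-2013929/3427251 + 4657) = -147*15958693978/3427251 = -781976004922/1142417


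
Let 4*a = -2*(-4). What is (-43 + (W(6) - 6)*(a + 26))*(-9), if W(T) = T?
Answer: 387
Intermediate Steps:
a = 2 (a = (-2*(-4))/4 = (¼)*8 = 2)
(-43 + (W(6) - 6)*(a + 26))*(-9) = (-43 + (6 - 6)*(2 + 26))*(-9) = (-43 + 0*28)*(-9) = (-43 + 0)*(-9) = -43*(-9) = 387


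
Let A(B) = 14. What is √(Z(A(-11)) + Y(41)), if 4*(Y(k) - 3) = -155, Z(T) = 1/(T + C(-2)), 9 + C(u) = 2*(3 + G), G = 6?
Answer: 3*I*√8395/46 ≈ 5.9755*I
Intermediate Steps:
C(u) = 9 (C(u) = -9 + 2*(3 + 6) = -9 + 2*9 = -9 + 18 = 9)
Z(T) = 1/(9 + T) (Z(T) = 1/(T + 9) = 1/(9 + T))
Y(k) = -143/4 (Y(k) = 3 + (¼)*(-155) = 3 - 155/4 = -143/4)
√(Z(A(-11)) + Y(41)) = √(1/(9 + 14) - 143/4) = √(1/23 - 143/4) = √(-3285/92) = 3*I*√8395/46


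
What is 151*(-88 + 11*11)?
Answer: 4983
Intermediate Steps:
151*(-88 + 11*11) = 151*(-88 + 121) = 151*33 = 4983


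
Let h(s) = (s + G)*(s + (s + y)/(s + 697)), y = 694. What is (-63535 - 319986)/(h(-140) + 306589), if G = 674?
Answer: -213621197/129424589 ≈ -1.6505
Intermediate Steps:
h(s) = (674 + s)*(s + (694 + s)/(697 + s)) (h(s) = (s + 674)*(s + (s + 694)/(s + 697)) = (674 + s)*(s + (694 + s)/(697 + s)))
(-63535 - 319986)/(h(-140) + 306589) = (-63535 - 319986)/((467756 + (-140)**3 + 1372*(-140)**2 + 471146*(-140))/(697 - 140) + 306589) = -383521/((467756 - 2744000 + 1372*19600 - 65960440)/557 + 306589) = -383521/((467756 - 2744000 + 26891200 - 65960440)/557 + 306589) = -383521/((1/557)*(-41345484) + 306589) = -383521/(-41345484/557 + 306589) = -383521/129424589/557 = -383521*557/129424589 = -213621197/129424589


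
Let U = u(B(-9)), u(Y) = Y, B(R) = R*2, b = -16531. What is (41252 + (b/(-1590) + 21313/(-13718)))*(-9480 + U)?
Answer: -712322956683362/1817635 ≈ -3.9190e+8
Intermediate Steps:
B(R) = 2*R
U = -18 (U = 2*(-9) = -18)
(41252 + (b/(-1590) + 21313/(-13718)))*(-9480 + U) = (41252 + (-16531/(-1590) + 21313/(-13718)))*(-9480 - 18) = (41252 + (-16531*(-1/1590) + 21313*(-1/13718)))*(-9498) = (41252 + (16531/1590 - 21313/13718))*(-9498) = (41252 + 48221147/5452905)*(-9498) = (224991458207/5452905)*(-9498) = -712322956683362/1817635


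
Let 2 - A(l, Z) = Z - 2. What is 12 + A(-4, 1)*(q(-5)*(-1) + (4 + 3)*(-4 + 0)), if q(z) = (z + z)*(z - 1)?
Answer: -252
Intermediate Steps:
q(z) = 2*z*(-1 + z) (q(z) = (2*z)*(-1 + z) = 2*z*(-1 + z))
A(l, Z) = 4 - Z (A(l, Z) = 2 - (Z - 2) = 2 - (-2 + Z) = 2 + (2 - Z) = 4 - Z)
12 + A(-4, 1)*(q(-5)*(-1) + (4 + 3)*(-4 + 0)) = 12 + (4 - 1*1)*((2*(-5)*(-1 - 5))*(-1) + (4 + 3)*(-4 + 0)) = 12 + (4 - 1)*((2*(-5)*(-6))*(-1) + 7*(-4)) = 12 + 3*(60*(-1) - 28) = 12 + 3*(-60 - 28) = 12 + 3*(-88) = 12 - 264 = -252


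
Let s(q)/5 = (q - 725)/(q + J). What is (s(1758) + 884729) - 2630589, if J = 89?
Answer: -3224598255/1847 ≈ -1.7459e+6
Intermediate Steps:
s(q) = 5*(-725 + q)/(89 + q) (s(q) = 5*((q - 725)/(q + 89)) = 5*((-725 + q)/(89 + q)) = 5*(-725 + q)/(89 + q))
(s(1758) + 884729) - 2630589 = (5*(-725 + 1758)/(89 + 1758) + 884729) - 2630589 = (5*1033/1847 + 884729) - 2630589 = (5*(1/1847)*1033 + 884729) - 2630589 = (5165/1847 + 884729) - 2630589 = 1634099628/1847 - 2630589 = -3224598255/1847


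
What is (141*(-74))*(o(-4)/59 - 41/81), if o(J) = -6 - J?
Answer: 8976718/1593 ≈ 5635.1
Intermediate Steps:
(141*(-74))*(o(-4)/59 - 41/81) = (141*(-74))*((-6 - 1*(-4))/59 - 41/81) = -10434*((-6 + 4)*(1/59) - 41*1/81) = -10434*(-2*1/59 - 41/81) = -10434*(-2/59 - 41/81) = -10434*(-2581/4779) = 8976718/1593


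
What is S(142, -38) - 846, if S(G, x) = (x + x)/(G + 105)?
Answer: -11002/13 ≈ -846.31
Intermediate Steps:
S(G, x) = 2*x/(105 + G) (S(G, x) = (2*x)/(105 + G) = 2*x/(105 + G))
S(142, -38) - 846 = 2*(-38)/(105 + 142) - 846 = 2*(-38)/247 - 846 = 2*(-38)*(1/247) - 846 = -4/13 - 846 = -11002/13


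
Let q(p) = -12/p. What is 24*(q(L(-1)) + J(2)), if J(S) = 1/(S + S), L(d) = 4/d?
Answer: 78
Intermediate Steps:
J(S) = 1/(2*S)
24*(q(L(-1)) + J(2)) = 24*(-12/(4/(-1)) + (½)/2) = 24*(-12/(4*(-1)) + (½)*(½)) = 24*(-12/(-4) + ¼) = 24*(-12*(-¼) + ¼) = 24*(3 + ¼) = 24*(13/4) = 78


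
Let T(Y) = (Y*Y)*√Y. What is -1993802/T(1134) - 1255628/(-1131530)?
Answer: 627814/565765 - 996901*√14/81015228 ≈ 1.0636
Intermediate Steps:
T(Y) = Y^(5/2) (T(Y) = Y²*√Y = Y^(5/2))
-1993802/T(1134) - 1255628/(-1131530) = -1993802*√14/162030456 - 1255628/(-1131530) = -1993802*√14/162030456 - 1255628*(-1/1131530) = -996901*√14/81015228 + 627814/565765 = 627814/565765 - 996901*√14/81015228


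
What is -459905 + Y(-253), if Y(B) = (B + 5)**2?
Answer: -398401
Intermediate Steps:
Y(B) = (5 + B)**2
-459905 + Y(-253) = -459905 + (5 - 253)**2 = -459905 + (-248)**2 = -459905 + 61504 = -398401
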